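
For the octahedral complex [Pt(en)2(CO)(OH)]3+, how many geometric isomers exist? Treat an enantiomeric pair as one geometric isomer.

The six octahedral sites form three mutually perpendicular trans pairs.
Each en is bidentate and must span two cis positions.
There are 2 geometric isomers: CO and OH mutually trans; CO and OH mutually cis (chiral).

2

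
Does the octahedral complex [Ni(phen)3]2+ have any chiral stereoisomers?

An octahedron has six vertices in three trans pairs; every non-trans pair is cis.
Each phen is bidentate and must span two cis positions.
Only one geometric arrangement is possible; it has no improper symmetry element, so it exists as a pair of enantiomers (2 stereoisomers).

yes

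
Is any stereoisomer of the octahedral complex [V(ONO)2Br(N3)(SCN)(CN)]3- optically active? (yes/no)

yes

Exhaustive case analysis gives 9 geometric isomers.
Of these, 6 lack any improper symmetry element and so occur as enantiomeric pairs, giving 9 + 6 = 15 stereoisomers in total.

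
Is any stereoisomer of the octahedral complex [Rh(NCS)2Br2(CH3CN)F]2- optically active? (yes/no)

In an octahedral complex each vertex has one trans partner and four cis neighbours.
Systematic placement gives 6 geometric isomers: NCS trans, Br trans; NCS cis, Br trans; NCS trans, Br cis; NCS cis, Br cis (3 arrangements, 2 chiral).
Of these, 2 lack any improper symmetry element and so occur as enantiomeric pairs, giving 6 + 2 = 8 stereoisomers in total.

yes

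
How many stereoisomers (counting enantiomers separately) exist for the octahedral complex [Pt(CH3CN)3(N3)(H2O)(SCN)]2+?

5

In an octahedral complex each vertex has one trans partner and four cis neighbours.
There are 4 geometric isomers: CH3CN mer (3 arrangements); CH3CN fac (chiral).
One of these lacks any improper symmetry element and so occurs as an enantiomeric pair, giving 4 + 1 = 5 stereoisomers in total.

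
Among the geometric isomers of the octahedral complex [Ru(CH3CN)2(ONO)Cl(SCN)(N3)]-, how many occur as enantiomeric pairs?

Placing the ligands in turn and identifying arrangements related by rotation or reflection leaves 9 distinct geometric isomers.
Of these, 6 lack any improper symmetry element and so occur as enantiomeric pairs, giving 9 + 6 = 15 stereoisomers in total.

6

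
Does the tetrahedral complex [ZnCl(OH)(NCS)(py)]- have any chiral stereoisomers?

yes

All four vertices of a tetrahedron are equivalent and mutually adjacent, so cis/trans isomerism cannot arise.
Only one geometric arrangement is possible; it has no improper symmetry element, so it exists as a pair of enantiomers (2 stereoisomers).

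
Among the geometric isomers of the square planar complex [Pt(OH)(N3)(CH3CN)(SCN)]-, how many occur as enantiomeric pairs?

In a square planar complex each vertex has one trans partner and two cis neighbours.
Working through the distinct placements yields 3 geometric isomers: (CH3CN/OH trans, N3/SCN trans); (CH3CN/SCN trans, N3/OH trans); (CH3CN/N3 trans, OH/SCN trans).
Each arrangement has an internal mirror plane or centre of symmetry, so none is chiral.

0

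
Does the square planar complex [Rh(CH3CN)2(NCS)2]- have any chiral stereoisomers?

Systematic placement gives 2 geometric isomers: CH3CN cis; CH3CN trans.
Each arrangement has an internal mirror plane or centre of symmetry, so none is chiral.

no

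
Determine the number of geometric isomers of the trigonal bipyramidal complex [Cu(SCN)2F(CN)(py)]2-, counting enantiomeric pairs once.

Placing the ligands in turn and identifying arrangements related by rotation or reflection leaves 7 distinct geometric isomers.

7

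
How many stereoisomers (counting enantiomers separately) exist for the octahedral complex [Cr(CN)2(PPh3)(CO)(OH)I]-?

15

Placing the ligands in turn and identifying arrangements related by rotation or reflection leaves 9 distinct geometric isomers.
Of these, 6 lack any improper symmetry element and so occur as enantiomeric pairs, giving 9 + 6 = 15 stereoisomers in total.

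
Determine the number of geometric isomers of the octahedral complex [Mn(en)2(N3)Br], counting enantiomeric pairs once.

In an octahedral complex each vertex has one trans partner and four cis neighbours.
Each en is bidentate and must span two cis positions.
Systematic placement gives 2 geometric isomers: N3 and Br mutually trans; N3 and Br mutually cis (chiral).

2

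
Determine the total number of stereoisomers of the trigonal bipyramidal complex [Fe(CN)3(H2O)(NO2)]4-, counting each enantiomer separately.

There are 4 geometric isomers: H2O equatorial, NO2 equatorial; H2O axial, NO2 equatorial; H2O equatorial, NO2 axial; H2O axial, NO2 axial.
Each arrangement has an internal mirror plane or centre of symmetry, so none is chiral.

4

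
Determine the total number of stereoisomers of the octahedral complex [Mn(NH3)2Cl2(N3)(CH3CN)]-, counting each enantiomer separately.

8

The six octahedral sites form three mutually perpendicular trans pairs.
There are 6 geometric isomers: NH3 trans, Cl cis; NH3 cis, Cl cis (3 arrangements, 2 chiral); NH3 trans, Cl trans; NH3 cis, Cl trans.
Of these, 2 lack any improper symmetry element and so occur as enantiomeric pairs, giving 6 + 2 = 8 stereoisomers in total.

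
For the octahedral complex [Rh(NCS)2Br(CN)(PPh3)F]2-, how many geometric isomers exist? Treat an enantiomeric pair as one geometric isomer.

9

Exhaustive case analysis gives 9 geometric isomers.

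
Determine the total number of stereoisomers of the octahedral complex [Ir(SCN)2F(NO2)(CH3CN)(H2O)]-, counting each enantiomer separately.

15

An octahedron has six vertices in three trans pairs; every non-trans pair is cis.
Placing the ligands in turn and identifying arrangements related by rotation or reflection leaves 9 distinct geometric isomers.
Of these, 6 lack any improper symmetry element and so occur as enantiomeric pairs, giving 9 + 6 = 15 stereoisomers in total.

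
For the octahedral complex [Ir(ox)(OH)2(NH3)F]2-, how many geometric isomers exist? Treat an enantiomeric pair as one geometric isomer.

4

An octahedron has six vertices in three trans pairs; every non-trans pair is cis.
Each ox is bidentate and must span two cis positions.
The distinct arrangements are (4 in all): OH cis (3 arrangements, 2 chiral); OH trans.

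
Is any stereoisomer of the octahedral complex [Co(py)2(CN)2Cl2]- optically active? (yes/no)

In an octahedral complex each vertex has one trans partner and four cis neighbours.
The distinct arrangements are (5 in all): py trans, CN trans, Cl trans; py cis, CN trans, Cl cis; py trans, CN cis, Cl cis; py cis, CN cis, Cl cis (chiral); py cis, CN cis, Cl trans.
One of these lacks any improper symmetry element and so occurs as an enantiomeric pair, giving 5 + 1 = 6 stereoisomers in total.

yes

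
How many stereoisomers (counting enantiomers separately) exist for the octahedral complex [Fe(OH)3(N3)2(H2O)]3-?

The six octahedral sites form three mutually perpendicular trans pairs.
Working through the distinct placements yields 3 geometric isomers: OH mer, N3 cis; OH mer, N3 trans; OH fac, N3 cis.
Each arrangement has an internal mirror plane or centre of symmetry, so none is chiral.

3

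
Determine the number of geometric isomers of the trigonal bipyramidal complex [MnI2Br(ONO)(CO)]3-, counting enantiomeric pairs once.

A trigonal bipyramid has two axial and three equatorial sites, which are chemically inequivalent.
Placing the ligands in turn and identifying arrangements related by rotation or reflection leaves 7 distinct geometric isomers.

7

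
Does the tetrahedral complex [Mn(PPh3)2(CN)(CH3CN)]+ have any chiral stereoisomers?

no

All four vertices of a tetrahedron are equivalent and mutually adjacent, so cis/trans isomerism cannot arise.
Only one geometric arrangement is possible.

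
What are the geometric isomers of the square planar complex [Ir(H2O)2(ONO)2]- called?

cis and trans

The distinct arrangements are (2 in all): H2O cis; H2O trans.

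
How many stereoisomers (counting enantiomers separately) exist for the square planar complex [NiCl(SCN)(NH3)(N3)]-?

3

A square has two trans pairs of vertices; adjacent vertices are cis.
Working through the distinct placements yields 3 geometric isomers: (Cl/NH3 trans, N3/SCN trans); (Cl/SCN trans, N3/NH3 trans); (Cl/N3 trans, NH3/SCN trans).
Each arrangement has an internal mirror plane or centre of symmetry, so none is chiral.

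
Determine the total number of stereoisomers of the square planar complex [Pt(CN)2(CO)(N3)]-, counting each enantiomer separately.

Working through the distinct placements yields 2 geometric isomers: CN cis; CN trans.
Each arrangement has an internal mirror plane or centre of symmetry, so none is chiral.

2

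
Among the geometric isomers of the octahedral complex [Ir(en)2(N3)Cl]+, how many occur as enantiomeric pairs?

1

Each en is bidentate and must span two cis positions.
The distinct arrangements are (2 in all): N3 and Cl mutually trans; N3 and Cl mutually cis (chiral).
One of these lacks any improper symmetry element and so occurs as an enantiomeric pair, giving 2 + 1 = 3 stereoisomers in total.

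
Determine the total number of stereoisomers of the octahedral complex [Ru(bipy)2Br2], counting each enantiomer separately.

3

An octahedron has six vertices in three trans pairs; every non-trans pair is cis.
Each bipy is bidentate and must span two cis positions.
Working through the distinct placements yields 2 geometric isomers: Br trans; Br cis (chiral).
One of these lacks any improper symmetry element and so occurs as an enantiomeric pair, giving 2 + 1 = 3 stereoisomers in total.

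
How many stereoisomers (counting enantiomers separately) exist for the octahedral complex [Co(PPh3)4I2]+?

In an octahedral complex each vertex has one trans partner and four cis neighbours.
Systematic placement gives 2 geometric isomers: I trans; I cis.
Each arrangement has an internal mirror plane or centre of symmetry, so none is chiral.

2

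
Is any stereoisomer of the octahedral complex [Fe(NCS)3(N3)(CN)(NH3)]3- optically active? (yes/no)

In an octahedral complex each vertex has one trans partner and four cis neighbours.
Working through the distinct placements yields 4 geometric isomers: NCS mer (3 arrangements); NCS fac (chiral).
One of these lacks any improper symmetry element and so occurs as an enantiomeric pair, giving 4 + 1 = 5 stereoisomers in total.

yes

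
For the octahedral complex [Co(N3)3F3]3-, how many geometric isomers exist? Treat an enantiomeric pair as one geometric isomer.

In an octahedral complex each vertex has one trans partner and four cis neighbours.
Systematic placement gives 2 geometric isomers: N3 mer; N3 fac.

2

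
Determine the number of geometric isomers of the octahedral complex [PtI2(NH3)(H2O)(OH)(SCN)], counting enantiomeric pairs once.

An octahedron has six vertices in three trans pairs; every non-trans pair is cis.
Placing the ligands in turn and identifying arrangements related by rotation or reflection leaves 9 distinct geometric isomers.

9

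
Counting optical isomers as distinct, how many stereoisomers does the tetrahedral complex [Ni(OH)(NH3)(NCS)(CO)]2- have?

All four vertices of a tetrahedron are equivalent and mutually adjacent, so cis/trans isomerism cannot arise.
Only one geometric arrangement is possible; it has no improper symmetry element, so it exists as a pair of enantiomers (2 stereoisomers).

2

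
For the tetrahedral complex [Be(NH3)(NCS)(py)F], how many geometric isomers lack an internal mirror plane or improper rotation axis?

All four vertices of a tetrahedron are equivalent and mutually adjacent, so cis/trans isomerism cannot arise.
Only one geometric arrangement is possible; it has no improper symmetry element, so it exists as a pair of enantiomers (2 stereoisomers).

1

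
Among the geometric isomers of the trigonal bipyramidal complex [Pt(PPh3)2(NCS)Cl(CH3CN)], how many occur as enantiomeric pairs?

A trigonal bipyramid has two axial and three equatorial sites, which are chemically inequivalent.
Systematic enumeration (placing each ligand type in turn and discarding arrangements equivalent by rotation or reflection) gives 7 geometric isomers.
Of these, 3 lack any improper symmetry element and so occur as enantiomeric pairs, giving 7 + 3 = 10 stereoisomers in total.

3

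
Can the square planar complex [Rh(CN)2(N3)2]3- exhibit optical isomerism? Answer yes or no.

no

A square has two trans pairs of vertices; adjacent vertices are cis.
Working through the distinct placements yields 2 geometric isomers: CN cis; CN trans.
Each arrangement has an internal mirror plane or centre of symmetry, so none is chiral.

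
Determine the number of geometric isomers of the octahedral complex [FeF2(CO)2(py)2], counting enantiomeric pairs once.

5

In an octahedral complex each vertex has one trans partner and four cis neighbours.
Working through the distinct placements yields 5 geometric isomers: F trans, CO trans, py trans; F cis, CO trans, py cis; F cis, CO cis, py trans; F cis, CO cis, py cis (chiral); F trans, CO cis, py cis.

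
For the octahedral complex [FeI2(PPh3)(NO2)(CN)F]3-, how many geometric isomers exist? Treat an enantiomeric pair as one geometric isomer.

An octahedron has six vertices in three trans pairs; every non-trans pair is cis.
Exhaustive case analysis gives 9 geometric isomers.

9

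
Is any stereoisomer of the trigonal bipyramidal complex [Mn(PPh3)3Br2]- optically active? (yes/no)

A trigonal bipyramid has two axial and three equatorial sites, which are chemically inequivalent.
Working through the distinct placements yields 3 geometric isomers: Br both axial; Br one axial, one equatorial; Br both equatorial.
Each arrangement has an internal mirror plane or centre of symmetry, so none is chiral.

no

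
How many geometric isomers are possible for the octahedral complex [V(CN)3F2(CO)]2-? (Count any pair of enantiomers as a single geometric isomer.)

An octahedron has six vertices in three trans pairs; every non-trans pair is cis.
Working through the distinct placements yields 3 geometric isomers: CN mer, F trans; CN mer, F cis; CN fac, F cis.

3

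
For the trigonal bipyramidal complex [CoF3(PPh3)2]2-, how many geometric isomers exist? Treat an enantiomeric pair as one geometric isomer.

3

A trigonal bipyramid has two axial and three equatorial sites, which are chemically inequivalent.
The distinct arrangements are (3 in all): PPh3 both equatorial; PPh3 one axial, one equatorial; PPh3 both axial.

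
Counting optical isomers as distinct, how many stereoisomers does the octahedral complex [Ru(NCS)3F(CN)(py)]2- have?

5

Working through the distinct placements yields 4 geometric isomers: NCS mer (3 arrangements); NCS fac (chiral).
One of these lacks any improper symmetry element and so occurs as an enantiomeric pair, giving 4 + 1 = 5 stereoisomers in total.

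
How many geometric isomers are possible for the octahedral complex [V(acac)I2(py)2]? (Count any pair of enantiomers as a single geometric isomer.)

3

The six octahedral sites form three mutually perpendicular trans pairs.
Each acac is bidentate and must span two cis positions.
There are 3 geometric isomers: I trans, py cis; I cis, py trans; I cis, py cis (chiral).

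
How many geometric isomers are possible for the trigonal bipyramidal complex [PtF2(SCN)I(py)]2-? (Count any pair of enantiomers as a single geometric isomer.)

7

A trigonal bipyramid has two axial and three equatorial sites, which are chemically inequivalent.
Systematic enumeration (placing each ligand type in turn and discarding arrangements equivalent by rotation or reflection) gives 7 geometric isomers.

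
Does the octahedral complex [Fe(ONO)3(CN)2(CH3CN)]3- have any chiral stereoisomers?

no

An octahedron has six vertices in three trans pairs; every non-trans pair is cis.
There are 3 geometric isomers: ONO mer, CN cis; ONO mer, CN trans; ONO fac, CN cis.
Each arrangement has an internal mirror plane or centre of symmetry, so none is chiral.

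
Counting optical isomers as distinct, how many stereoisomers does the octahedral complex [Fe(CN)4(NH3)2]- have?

An octahedron has six vertices in three trans pairs; every non-trans pair is cis.
The distinct arrangements are (2 in all): NH3 trans; NH3 cis.
Each arrangement has an internal mirror plane or centre of symmetry, so none is chiral.

2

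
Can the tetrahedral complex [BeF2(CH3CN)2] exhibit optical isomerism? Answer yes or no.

In a tetrahedral complex all four positions are equivalent and every pair of ligands is adjacent — there is no cis/trans distinction.
Only one geometric arrangement is possible.

no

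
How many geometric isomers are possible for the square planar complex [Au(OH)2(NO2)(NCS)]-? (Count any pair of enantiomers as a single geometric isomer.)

A square has two trans pairs of vertices; adjacent vertices are cis.
Systematic placement gives 2 geometric isomers: OH cis; OH trans.

2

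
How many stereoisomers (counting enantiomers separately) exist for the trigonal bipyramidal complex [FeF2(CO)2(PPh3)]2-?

6

In a trigonal bipyramid the two axial positions differ from the three equatorial ones.
Systematic enumeration (placing each ligand type in turn and discarding arrangements equivalent by rotation or reflection) gives 5 geometric isomers.
One of these lacks any improper symmetry element and so occurs as an enantiomeric pair, giving 5 + 1 = 6 stereoisomers in total.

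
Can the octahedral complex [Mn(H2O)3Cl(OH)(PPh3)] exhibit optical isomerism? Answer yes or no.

In an octahedral complex each vertex has one trans partner and four cis neighbours.
Working through the distinct placements yields 4 geometric isomers: H2O mer (3 arrangements); H2O fac (chiral).
One of these lacks any improper symmetry element and so occurs as an enantiomeric pair, giving 4 + 1 = 5 stereoisomers in total.

yes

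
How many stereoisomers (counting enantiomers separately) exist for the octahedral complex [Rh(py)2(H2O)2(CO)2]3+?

The distinct arrangements are (5 in all): py trans, H2O trans, CO trans; py cis, H2O cis, CO trans; py trans, H2O cis, CO cis; py cis, H2O cis, CO cis (chiral); py cis, H2O trans, CO cis.
One of these lacks any improper symmetry element and so occurs as an enantiomeric pair, giving 5 + 1 = 6 stereoisomers in total.

6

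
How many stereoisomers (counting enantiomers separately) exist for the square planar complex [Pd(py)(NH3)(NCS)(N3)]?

3

A square has two trans pairs of vertices; adjacent vertices are cis.
The distinct arrangements are (3 in all): (N3/NH3 trans, NCS/py trans); (N3/py trans, NCS/NH3 trans); (N3/NCS trans, NH3/py trans).
Each arrangement has an internal mirror plane or centre of symmetry, so none is chiral.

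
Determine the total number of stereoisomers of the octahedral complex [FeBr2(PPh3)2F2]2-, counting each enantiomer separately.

6

An octahedron has six vertices in three trans pairs; every non-trans pair is cis.
Working through the distinct placements yields 5 geometric isomers: Br trans, PPh3 trans, F trans; Br trans, PPh3 cis, F cis; Br cis, PPh3 trans, F cis; Br cis, PPh3 cis, F cis (chiral); Br cis, PPh3 cis, F trans.
One of these lacks any improper symmetry element and so occurs as an enantiomeric pair, giving 5 + 1 = 6 stereoisomers in total.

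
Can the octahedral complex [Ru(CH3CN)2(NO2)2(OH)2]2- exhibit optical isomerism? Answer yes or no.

The distinct arrangements are (5 in all): CH3CN trans, NO2 trans, OH trans; CH3CN trans, NO2 cis, OH cis; CH3CN cis, NO2 cis, OH trans; CH3CN cis, NO2 cis, OH cis (chiral); CH3CN cis, NO2 trans, OH cis.
One of these lacks any improper symmetry element and so occurs as an enantiomeric pair, giving 5 + 1 = 6 stereoisomers in total.

yes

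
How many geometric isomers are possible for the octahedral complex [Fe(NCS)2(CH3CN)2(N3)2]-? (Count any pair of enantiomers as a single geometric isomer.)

5

In an octahedral complex each vertex has one trans partner and four cis neighbours.
The distinct arrangements are (5 in all): NCS trans, CH3CN trans, N3 trans; NCS cis, CH3CN trans, N3 cis; NCS trans, CH3CN cis, N3 cis; NCS cis, CH3CN cis, N3 cis (chiral); NCS cis, CH3CN cis, N3 trans.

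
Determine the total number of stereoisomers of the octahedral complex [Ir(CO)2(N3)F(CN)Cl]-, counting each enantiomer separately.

An octahedron has six vertices in three trans pairs; every non-trans pair is cis.
Exhaustive case analysis gives 9 geometric isomers.
Of these, 6 lack any improper symmetry element and so occur as enantiomeric pairs, giving 9 + 6 = 15 stereoisomers in total.

15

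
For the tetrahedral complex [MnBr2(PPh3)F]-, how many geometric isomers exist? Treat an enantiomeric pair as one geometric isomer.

In a tetrahedral complex all four positions are equivalent and every pair of ligands is adjacent — there is no cis/trans distinction.
Only one geometric arrangement is possible.

1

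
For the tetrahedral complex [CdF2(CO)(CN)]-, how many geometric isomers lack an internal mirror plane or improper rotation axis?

All four vertices of a tetrahedron are equivalent and mutually adjacent, so cis/trans isomerism cannot arise.
Only one geometric arrangement is possible.

0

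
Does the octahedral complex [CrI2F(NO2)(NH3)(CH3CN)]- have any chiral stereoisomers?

In an octahedral complex each vertex has one trans partner and four cis neighbours.
Exhaustive case analysis gives 9 geometric isomers.
Of these, 6 lack any improper symmetry element and so occur as enantiomeric pairs, giving 9 + 6 = 15 stereoisomers in total.

yes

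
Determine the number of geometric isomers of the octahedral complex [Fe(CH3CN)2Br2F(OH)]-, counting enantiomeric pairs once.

Working through the distinct placements yields 6 geometric isomers: CH3CN trans, Br trans; CH3CN cis, Br trans; CH3CN cis, Br cis (3 arrangements, 2 chiral); CH3CN trans, Br cis.

6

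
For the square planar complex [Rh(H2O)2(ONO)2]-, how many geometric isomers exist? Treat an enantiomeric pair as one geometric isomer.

In a square planar complex each vertex has one trans partner and two cis neighbours.
There are 2 geometric isomers: H2O cis; H2O trans.

2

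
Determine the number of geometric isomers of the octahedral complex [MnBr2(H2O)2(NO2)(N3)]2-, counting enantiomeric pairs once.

The six octahedral sites form three mutually perpendicular trans pairs.
Systematic placement gives 6 geometric isomers: Br trans, H2O trans; Br trans, H2O cis; Br cis, H2O cis (3 arrangements, 2 chiral); Br cis, H2O trans.

6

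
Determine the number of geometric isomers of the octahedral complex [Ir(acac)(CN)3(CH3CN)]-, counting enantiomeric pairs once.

An octahedron has six vertices in three trans pairs; every non-trans pair is cis.
Each acac is bidentate and must span two cis positions.
Systematic placement gives 2 geometric isomers: CN fac; CN mer.

2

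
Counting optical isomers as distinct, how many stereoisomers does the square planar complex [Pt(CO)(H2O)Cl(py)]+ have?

3

There are 3 geometric isomers: (CO/H2O trans, Cl/py trans); (CO/py trans, Cl/H2O trans); (CO/Cl trans, H2O/py trans).
Each arrangement has an internal mirror plane or centre of symmetry, so none is chiral.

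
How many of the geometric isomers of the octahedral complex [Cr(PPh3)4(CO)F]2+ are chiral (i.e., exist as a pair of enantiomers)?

0

In an octahedral complex each vertex has one trans partner and four cis neighbours.
The distinct arrangements are (2 in all): CO and F mutually trans; CO and F mutually cis.
Each arrangement has an internal mirror plane or centre of symmetry, so none is chiral.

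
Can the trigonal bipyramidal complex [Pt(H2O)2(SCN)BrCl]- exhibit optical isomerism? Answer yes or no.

yes

A trigonal bipyramid has two axial and three equatorial sites, which are chemically inequivalent.
Placing the ligands in turn and identifying arrangements related by rotation or reflection leaves 7 distinct geometric isomers.
Of these, 3 lack any improper symmetry element and so occur as enantiomeric pairs, giving 7 + 3 = 10 stereoisomers in total.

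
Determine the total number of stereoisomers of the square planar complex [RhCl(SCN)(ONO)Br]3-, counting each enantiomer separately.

3

In a square planar complex each vertex has one trans partner and two cis neighbours.
There are 3 geometric isomers: (Br/ONO trans, Cl/SCN trans); (Br/SCN trans, Cl/ONO trans); (Br/Cl trans, ONO/SCN trans).
Each arrangement has an internal mirror plane or centre of symmetry, so none is chiral.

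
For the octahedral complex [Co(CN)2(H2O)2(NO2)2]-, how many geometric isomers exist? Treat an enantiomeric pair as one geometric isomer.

Working through the distinct placements yields 5 geometric isomers: CN trans, H2O trans, NO2 trans; CN trans, H2O cis, NO2 cis; CN cis, H2O cis, NO2 trans; CN cis, H2O cis, NO2 cis (chiral); CN cis, H2O trans, NO2 cis.

5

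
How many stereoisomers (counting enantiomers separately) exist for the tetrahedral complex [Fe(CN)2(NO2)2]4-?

In a tetrahedral complex all four positions are equivalent and every pair of ligands is adjacent — there is no cis/trans distinction.
Only one geometric arrangement is possible.

1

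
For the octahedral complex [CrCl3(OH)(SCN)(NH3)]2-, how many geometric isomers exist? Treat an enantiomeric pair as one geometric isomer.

The six octahedral sites form three mutually perpendicular trans pairs.
The distinct arrangements are (4 in all): Cl mer (3 arrangements); Cl fac (chiral).

4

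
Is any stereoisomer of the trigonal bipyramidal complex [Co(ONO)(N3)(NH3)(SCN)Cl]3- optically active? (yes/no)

In a trigonal bipyramid the two axial positions differ from the three equatorial ones.
Placing the ligands in turn and identifying arrangements related by rotation or reflection leaves 10 distinct geometric isomers.
Of these, 10 lack any improper symmetry element and so occur as enantiomeric pairs, giving 10 + 10 = 20 stereoisomers in total.

yes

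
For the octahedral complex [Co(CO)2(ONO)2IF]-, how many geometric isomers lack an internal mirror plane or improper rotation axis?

An octahedron has six vertices in three trans pairs; every non-trans pair is cis.
Working through the distinct placements yields 6 geometric isomers: CO trans, ONO trans; CO trans, ONO cis; CO cis, ONO trans; CO cis, ONO cis (3 arrangements, 2 chiral).
Of these, 2 lack any improper symmetry element and so occur as enantiomeric pairs, giving 6 + 2 = 8 stereoisomers in total.

2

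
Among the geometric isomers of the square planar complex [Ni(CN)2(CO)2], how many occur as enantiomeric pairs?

In a square planar complex each vertex has one trans partner and two cis neighbours.
Working through the distinct placements yields 2 geometric isomers: CN cis; CN trans.
Each arrangement has an internal mirror plane or centre of symmetry, so none is chiral.

0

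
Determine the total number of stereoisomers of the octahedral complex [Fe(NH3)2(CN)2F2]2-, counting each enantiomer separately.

6

The six octahedral sites form three mutually perpendicular trans pairs.
Systematic placement gives 5 geometric isomers: NH3 trans, CN trans, F trans; NH3 cis, CN trans, F cis; NH3 trans, CN cis, F cis; NH3 cis, CN cis, F cis (chiral); NH3 cis, CN cis, F trans.
One of these lacks any improper symmetry element and so occurs as an enantiomeric pair, giving 5 + 1 = 6 stereoisomers in total.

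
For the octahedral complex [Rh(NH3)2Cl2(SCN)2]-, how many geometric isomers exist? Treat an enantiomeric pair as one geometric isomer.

The six octahedral sites form three mutually perpendicular trans pairs.
There are 5 geometric isomers: NH3 trans, Cl trans, SCN trans; NH3 cis, Cl trans, SCN cis; NH3 cis, Cl cis, SCN trans; NH3 cis, Cl cis, SCN cis (chiral); NH3 trans, Cl cis, SCN cis.

5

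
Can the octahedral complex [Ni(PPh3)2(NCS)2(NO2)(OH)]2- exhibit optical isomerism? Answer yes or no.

yes

The six octahedral sites form three mutually perpendicular trans pairs.
Working through the distinct placements yields 6 geometric isomers: PPh3 trans, NCS trans; PPh3 cis, NCS trans; PPh3 trans, NCS cis; PPh3 cis, NCS cis (3 arrangements, 2 chiral).
Of these, 2 lack any improper symmetry element and so occur as enantiomeric pairs, giving 6 + 2 = 8 stereoisomers in total.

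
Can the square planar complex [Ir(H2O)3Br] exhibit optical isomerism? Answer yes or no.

Only one geometric arrangement is possible.

no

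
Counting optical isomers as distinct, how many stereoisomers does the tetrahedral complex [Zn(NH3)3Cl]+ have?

Only one geometric arrangement is possible.

1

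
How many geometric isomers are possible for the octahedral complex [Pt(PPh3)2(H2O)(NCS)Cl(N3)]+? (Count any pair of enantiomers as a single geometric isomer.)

Systematic enumeration (placing each ligand type in turn and discarding arrangements equivalent by rotation or reflection) gives 9 geometric isomers.

9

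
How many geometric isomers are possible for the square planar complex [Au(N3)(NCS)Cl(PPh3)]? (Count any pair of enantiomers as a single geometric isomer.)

In a square planar complex each vertex has one trans partner and two cis neighbours.
Working through the distinct placements yields 3 geometric isomers: (Cl/NCS trans, N3/PPh3 trans); (Cl/PPh3 trans, N3/NCS trans); (Cl/N3 trans, NCS/PPh3 trans).

3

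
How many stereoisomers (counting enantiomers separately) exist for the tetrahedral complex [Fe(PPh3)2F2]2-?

1

Only one geometric arrangement is possible.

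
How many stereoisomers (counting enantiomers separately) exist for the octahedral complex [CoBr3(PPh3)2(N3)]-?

3

An octahedron has six vertices in three trans pairs; every non-trans pair is cis.
The distinct arrangements are (3 in all): Br mer, PPh3 trans; Br mer, PPh3 cis; Br fac, PPh3 cis.
Each arrangement has an internal mirror plane or centre of symmetry, so none is chiral.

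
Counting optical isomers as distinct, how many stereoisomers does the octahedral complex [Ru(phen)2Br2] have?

Each phen is bidentate and must span two cis positions.
The distinct arrangements are (2 in all): Br trans; Br cis (chiral).
One of these lacks any improper symmetry element and so occurs as an enantiomeric pair, giving 2 + 1 = 3 stereoisomers in total.

3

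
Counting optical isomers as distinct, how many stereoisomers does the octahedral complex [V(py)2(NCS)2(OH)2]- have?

6

Systematic placement gives 5 geometric isomers: py trans, NCS trans, OH trans; py cis, NCS trans, OH cis; py trans, NCS cis, OH cis; py cis, NCS cis, OH cis (chiral); py cis, NCS cis, OH trans.
One of these lacks any improper symmetry element and so occurs as an enantiomeric pair, giving 5 + 1 = 6 stereoisomers in total.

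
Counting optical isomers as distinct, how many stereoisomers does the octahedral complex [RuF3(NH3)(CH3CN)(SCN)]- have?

The six octahedral sites form three mutually perpendicular trans pairs.
Working through the distinct placements yields 4 geometric isomers: F mer (3 arrangements); F fac (chiral).
One of these lacks any improper symmetry element and so occurs as an enantiomeric pair, giving 4 + 1 = 5 stereoisomers in total.

5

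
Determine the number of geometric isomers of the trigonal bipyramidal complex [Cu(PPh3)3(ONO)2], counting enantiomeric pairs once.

In a trigonal bipyramid the two axial positions differ from the three equatorial ones.
Working through the distinct placements yields 3 geometric isomers: ONO both axial; ONO one axial, one equatorial; ONO both equatorial.

3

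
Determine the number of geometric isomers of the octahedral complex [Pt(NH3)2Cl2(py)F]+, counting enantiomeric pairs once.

6

An octahedron has six vertices in three trans pairs; every non-trans pair is cis.
Systematic placement gives 6 geometric isomers: NH3 cis, Cl trans; NH3 trans, Cl trans; NH3 cis, Cl cis (3 arrangements, 2 chiral); NH3 trans, Cl cis.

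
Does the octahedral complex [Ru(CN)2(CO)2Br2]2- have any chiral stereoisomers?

yes

An octahedron has six vertices in three trans pairs; every non-trans pair is cis.
Working through the distinct placements yields 5 geometric isomers: CN trans, CO trans, Br trans; CN cis, CO cis, Br trans; CN cis, CO trans, Br cis; CN cis, CO cis, Br cis (chiral); CN trans, CO cis, Br cis.
One of these lacks any improper symmetry element and so occurs as an enantiomeric pair, giving 5 + 1 = 6 stereoisomers in total.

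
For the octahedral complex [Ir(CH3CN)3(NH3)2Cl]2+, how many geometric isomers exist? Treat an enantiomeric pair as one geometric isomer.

3

The distinct arrangements are (3 in all): CH3CN mer, NH3 trans; CH3CN mer, NH3 cis; CH3CN fac, NH3 cis.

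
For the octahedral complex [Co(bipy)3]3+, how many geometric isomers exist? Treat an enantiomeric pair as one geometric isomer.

The six octahedral sites form three mutually perpendicular trans pairs.
Each bipy is bidentate and must span two cis positions.
Only one geometric arrangement is possible; it has no improper symmetry element, so it exists as a pair of enantiomers (2 stereoisomers).

1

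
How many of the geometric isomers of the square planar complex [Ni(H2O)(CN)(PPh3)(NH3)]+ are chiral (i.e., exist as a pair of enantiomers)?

A square has two trans pairs of vertices; adjacent vertices are cis.
Working through the distinct placements yields 3 geometric isomers: (CN/NH3 trans, H2O/PPh3 trans); (CN/PPh3 trans, H2O/NH3 trans); (CN/H2O trans, NH3/PPh3 trans).
Each arrangement has an internal mirror plane or centre of symmetry, so none is chiral.

0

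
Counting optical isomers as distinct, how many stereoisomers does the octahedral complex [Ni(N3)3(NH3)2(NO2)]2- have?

Working through the distinct placements yields 3 geometric isomers: N3 mer, NH3 cis; N3 mer, NH3 trans; N3 fac, NH3 cis.
Each arrangement has an internal mirror plane or centre of symmetry, so none is chiral.

3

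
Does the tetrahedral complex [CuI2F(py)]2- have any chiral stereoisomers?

Only one geometric arrangement is possible.

no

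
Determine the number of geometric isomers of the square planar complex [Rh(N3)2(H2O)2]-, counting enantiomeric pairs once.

Systematic placement gives 2 geometric isomers: N3 cis; N3 trans.

2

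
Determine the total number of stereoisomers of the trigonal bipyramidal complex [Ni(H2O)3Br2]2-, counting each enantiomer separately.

3

A trigonal bipyramid has two axial and three equatorial sites, which are chemically inequivalent.
The distinct arrangements are (3 in all): Br both axial; Br one axial, one equatorial; Br both equatorial.
Each arrangement has an internal mirror plane or centre of symmetry, so none is chiral.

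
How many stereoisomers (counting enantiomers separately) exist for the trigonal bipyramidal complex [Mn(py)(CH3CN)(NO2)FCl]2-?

In a trigonal bipyramid the two axial positions differ from the three equatorial ones.
Systematic enumeration (placing each ligand type in turn and discarding arrangements equivalent by rotation or reflection) gives 10 geometric isomers.
Of these, 10 lack any improper symmetry element and so occur as enantiomeric pairs, giving 10 + 10 = 20 stereoisomers in total.

20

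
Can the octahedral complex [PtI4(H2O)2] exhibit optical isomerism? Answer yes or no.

no

The six octahedral sites form three mutually perpendicular trans pairs.
There are 2 geometric isomers: H2O trans; H2O cis.
Each arrangement has an internal mirror plane or centre of symmetry, so none is chiral.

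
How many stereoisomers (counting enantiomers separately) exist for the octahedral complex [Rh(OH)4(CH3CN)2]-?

2

An octahedron has six vertices in three trans pairs; every non-trans pair is cis.
Systematic placement gives 2 geometric isomers: CH3CN trans; CH3CN cis.
Each arrangement has an internal mirror plane or centre of symmetry, so none is chiral.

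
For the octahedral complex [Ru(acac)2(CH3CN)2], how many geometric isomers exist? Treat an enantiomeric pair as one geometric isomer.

2

An octahedron has six vertices in three trans pairs; every non-trans pair is cis.
Each acac is bidentate and must span two cis positions.
Working through the distinct placements yields 2 geometric isomers: CH3CN trans; CH3CN cis (chiral).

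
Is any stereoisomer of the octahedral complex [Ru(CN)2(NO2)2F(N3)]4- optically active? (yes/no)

yes

The six octahedral sites form three mutually perpendicular trans pairs.
There are 6 geometric isomers: CN trans, NO2 trans; CN trans, NO2 cis; CN cis, NO2 trans; CN cis, NO2 cis (3 arrangements, 2 chiral).
Of these, 2 lack any improper symmetry element and so occur as enantiomeric pairs, giving 6 + 2 = 8 stereoisomers in total.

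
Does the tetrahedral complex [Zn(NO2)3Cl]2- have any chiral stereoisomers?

no

In a tetrahedral complex all four positions are equivalent and every pair of ligands is adjacent — there is no cis/trans distinction.
Only one geometric arrangement is possible.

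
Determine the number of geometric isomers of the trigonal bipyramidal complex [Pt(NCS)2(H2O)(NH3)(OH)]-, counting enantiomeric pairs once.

A trigonal bipyramid has two axial and three equatorial sites, which are chemically inequivalent.
Systematic enumeration (placing each ligand type in turn and discarding arrangements equivalent by rotation or reflection) gives 7 geometric isomers.

7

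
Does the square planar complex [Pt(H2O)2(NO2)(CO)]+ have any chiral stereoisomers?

no

In a square planar complex each vertex has one trans partner and two cis neighbours.
There are 2 geometric isomers: H2O cis; H2O trans.
Each arrangement has an internal mirror plane or centre of symmetry, so none is chiral.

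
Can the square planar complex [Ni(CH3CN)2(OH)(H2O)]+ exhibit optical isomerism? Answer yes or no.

In a square planar complex each vertex has one trans partner and two cis neighbours.
Working through the distinct placements yields 2 geometric isomers: CH3CN cis; CH3CN trans.
Each arrangement has an internal mirror plane or centre of symmetry, so none is chiral.

no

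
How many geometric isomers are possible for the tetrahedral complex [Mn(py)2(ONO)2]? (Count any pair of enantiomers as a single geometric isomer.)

1

In a tetrahedral complex all four positions are equivalent and every pair of ligands is adjacent — there is no cis/trans distinction.
Only one geometric arrangement is possible.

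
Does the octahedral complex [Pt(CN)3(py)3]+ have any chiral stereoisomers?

no

In an octahedral complex each vertex has one trans partner and four cis neighbours.
There are 2 geometric isomers: CN mer; CN fac.
Each arrangement has an internal mirror plane or centre of symmetry, so none is chiral.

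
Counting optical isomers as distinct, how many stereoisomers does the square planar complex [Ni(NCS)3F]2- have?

A square has two trans pairs of vertices; adjacent vertices are cis.
Only one geometric arrangement is possible.

1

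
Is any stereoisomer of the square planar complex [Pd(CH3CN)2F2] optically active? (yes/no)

A square has two trans pairs of vertices; adjacent vertices are cis.
Working through the distinct placements yields 2 geometric isomers: CH3CN cis; CH3CN trans.
Each arrangement has an internal mirror plane or centre of symmetry, so none is chiral.

no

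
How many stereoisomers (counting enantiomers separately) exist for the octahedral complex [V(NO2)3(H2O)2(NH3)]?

3

An octahedron has six vertices in three trans pairs; every non-trans pair is cis.
There are 3 geometric isomers: NO2 mer, H2O trans; NO2 mer, H2O cis; NO2 fac, H2O cis.
Each arrangement has an internal mirror plane or centre of symmetry, so none is chiral.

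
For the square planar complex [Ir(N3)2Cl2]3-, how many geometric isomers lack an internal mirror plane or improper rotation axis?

0

Working through the distinct placements yields 2 geometric isomers: N3 cis; N3 trans.
Each arrangement has an internal mirror plane or centre of symmetry, so none is chiral.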